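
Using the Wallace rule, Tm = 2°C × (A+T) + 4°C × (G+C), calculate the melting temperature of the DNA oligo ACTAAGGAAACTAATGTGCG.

56°C

Scanning the sequence gives C=3, G=5, T=4, A=8.
AT pairs contribute 12, GC pairs contribute 8.
Tm = 2(12) + 4(8) = 24 + 32 = 56°C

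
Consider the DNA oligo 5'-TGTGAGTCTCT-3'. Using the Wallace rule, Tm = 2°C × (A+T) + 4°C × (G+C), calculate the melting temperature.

T=5, A=1, G=3, C=2
A+T = 6, G+C = 5
Tm = 2(6) + 4(5) = 12 + 20 = 32°C

32°C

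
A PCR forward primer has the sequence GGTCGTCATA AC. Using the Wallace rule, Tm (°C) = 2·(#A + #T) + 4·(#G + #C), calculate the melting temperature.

Base counts: T=3, C=3, A=3, G=3
So N_AT = 6 and N_GC = 6.
Tm = 2(6) + 4(6) = 12 + 24 = 36°C

36°C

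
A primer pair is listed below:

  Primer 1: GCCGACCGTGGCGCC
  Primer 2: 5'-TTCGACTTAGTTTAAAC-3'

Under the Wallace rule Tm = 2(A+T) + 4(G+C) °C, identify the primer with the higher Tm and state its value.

Primer 1: A+T=2, G+C=13 → Tm = 2(2)+4(13) = 56°C
Primer 2: A+T=12, G+C=5 → Tm = 2(12)+4(5) = 44°C
56°C vs 44°C → primer 1 is higher.

Primer 1, 56°C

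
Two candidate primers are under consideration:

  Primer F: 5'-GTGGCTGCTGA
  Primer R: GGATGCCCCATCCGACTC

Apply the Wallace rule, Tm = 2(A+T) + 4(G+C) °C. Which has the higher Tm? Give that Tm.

Primer F: A+T=4, G+C=7 → Tm = 2(4)+4(7) = 36°C
Primer R: A+T=6, G+C=12 → Tm = 2(6)+4(12) = 60°C
36°C vs 60°C → primer R is higher.

Primer R, 60°C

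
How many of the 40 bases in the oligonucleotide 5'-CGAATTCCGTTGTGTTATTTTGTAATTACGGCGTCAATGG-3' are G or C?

16

A=8, G=10, C=6, T=16
G+C = 10 + 6 = 16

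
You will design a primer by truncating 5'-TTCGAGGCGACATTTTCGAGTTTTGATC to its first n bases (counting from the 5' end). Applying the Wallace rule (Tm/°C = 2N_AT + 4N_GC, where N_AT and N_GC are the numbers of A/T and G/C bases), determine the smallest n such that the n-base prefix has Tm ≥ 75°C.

n = 27

First 26 bases: TTCGAGGCGACATTTTCGAGTTTTGA → Tm = 74°C (< 75°C)
First 27 bases: TTCGAGGCGACATTTTCGAGTTTTGAT → Tm = 76°C (≥ 75°C)
Each additional base adds 2°C (A/T) or 4°C (G/C), so Tm is non-decreasing in n; n = 27 is the first length to reach 75°C.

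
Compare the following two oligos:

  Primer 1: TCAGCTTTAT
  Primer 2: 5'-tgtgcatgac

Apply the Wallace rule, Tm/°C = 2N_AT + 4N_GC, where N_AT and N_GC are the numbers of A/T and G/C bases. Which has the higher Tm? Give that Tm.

Primer 2, 30°C

Primer 1: A+T=7, G+C=3 → Tm = 2(7)+4(3) = 26°C
Primer 2: A+T=5, G+C=5 → Tm = 2(5)+4(5) = 30°C
26°C vs 30°C → primer 2 is higher.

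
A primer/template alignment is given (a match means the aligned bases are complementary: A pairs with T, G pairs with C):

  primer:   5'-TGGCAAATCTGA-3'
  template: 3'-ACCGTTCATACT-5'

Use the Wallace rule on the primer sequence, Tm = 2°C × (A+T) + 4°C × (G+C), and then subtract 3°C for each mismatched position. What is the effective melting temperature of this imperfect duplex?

Primer base counts: A=4, T=3, G=3, C=2 → A+T=7, G+C=5
Perfect-match Tm = 2(7) + 4(5) = 14 + 20 = 34°C
Mismatches (positions where the bases are not complementary): 2 (at positions 7, 9)
Effective Tm = 34 − 2×3 = 34 − 6 = 28°C

28°C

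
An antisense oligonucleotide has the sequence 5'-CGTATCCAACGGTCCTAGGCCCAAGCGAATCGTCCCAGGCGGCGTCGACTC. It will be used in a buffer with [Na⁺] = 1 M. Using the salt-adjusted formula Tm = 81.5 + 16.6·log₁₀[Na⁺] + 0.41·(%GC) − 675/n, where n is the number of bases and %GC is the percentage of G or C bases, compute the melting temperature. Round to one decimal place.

Length n = 51. Scanning the sequence gives A=10, C=19, T=8, G=14.
G+C = 33, so %GC = 33/51 × 100 = 64.706%
Salt term: 16.6 × (0) = 0
GC term: 0.41 × 64.706 = 26.529; length term: −675/51 = −13.235
Tm = 81.5 + (0) + 26.529 − 13.235 = 94.794 → 94.8°C

94.8°C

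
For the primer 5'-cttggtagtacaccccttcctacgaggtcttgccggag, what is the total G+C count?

22

A=6, G=10, C=12, T=10
G+C = 10 + 12 = 22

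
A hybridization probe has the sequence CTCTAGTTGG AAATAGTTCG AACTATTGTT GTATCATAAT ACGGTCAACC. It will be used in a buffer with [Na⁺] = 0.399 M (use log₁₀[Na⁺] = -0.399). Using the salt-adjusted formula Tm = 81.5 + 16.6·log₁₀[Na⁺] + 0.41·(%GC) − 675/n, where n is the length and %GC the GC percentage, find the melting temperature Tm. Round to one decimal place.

76.1°C

Length n = 50. Counting bases: A=15, G=9, T=17, C=9
G+C = 18, so %GC = 18/50 × 100 = 36%
Salt term: 16.6 × (-0.399) = -6.623
GC term: 0.41 × 36 = 14.76; length term: −675/50 = −13.5
Tm = 81.5 + (-6.623) + 14.76 − 13.5 = 76.137 → 76.1°C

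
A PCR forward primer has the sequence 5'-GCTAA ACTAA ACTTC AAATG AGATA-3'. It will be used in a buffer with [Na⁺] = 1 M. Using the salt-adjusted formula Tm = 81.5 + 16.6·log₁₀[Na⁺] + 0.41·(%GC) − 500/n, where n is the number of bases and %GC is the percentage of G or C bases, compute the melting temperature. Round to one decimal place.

Length n = 25. Base counts: C=4, G=3, T=6, A=12
G+C = 7, so %GC = 7/25 × 100 = 28%
Salt term: 16.6 × (0) = 0
GC term: 0.41 × 28 = 11.48; length term: −500/25 = −20
Tm = 81.5 + (0) + 11.48 − 20 = 72.98 → 73.0°C

73.0°C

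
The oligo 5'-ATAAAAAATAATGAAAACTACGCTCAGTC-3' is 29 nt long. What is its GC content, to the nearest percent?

Scanning the sequence gives A=15, G=3, C=5, T=6.
G+C = 3 + 5 = 8 out of 29 bases
%GC = 8/29 × 100 = 27.59% ≈ 28%

28%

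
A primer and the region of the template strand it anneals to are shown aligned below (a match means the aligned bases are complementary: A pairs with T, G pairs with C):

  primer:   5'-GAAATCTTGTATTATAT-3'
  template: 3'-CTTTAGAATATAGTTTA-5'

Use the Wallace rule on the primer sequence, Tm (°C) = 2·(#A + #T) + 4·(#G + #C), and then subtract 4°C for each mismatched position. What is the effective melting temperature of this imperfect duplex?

Primer base counts: A=6, T=8, G=2, C=1 → A+T=14, G+C=3
Perfect-match Tm = 2(14) + 4(3) = 28 + 12 = 40°C
Mismatches (positions where the bases are not complementary): 3 (at positions 9, 13, 15)
Effective Tm = 40 − 3×4 = 40 − 12 = 28°C

28°C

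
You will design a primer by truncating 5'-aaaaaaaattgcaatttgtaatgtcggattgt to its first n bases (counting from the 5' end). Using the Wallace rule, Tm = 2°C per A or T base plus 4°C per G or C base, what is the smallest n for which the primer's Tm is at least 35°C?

n = 16

First 15 bases: AAAAAAAATTGCAAT → Tm = 34°C (< 35°C)
First 16 bases: AAAAAAAATTGCAATT → Tm = 36°C (≥ 35°C)
Each additional base adds 2°C (A/T) or 4°C (G/C), so Tm is non-decreasing in n; n = 16 is the first length to reach 35°C.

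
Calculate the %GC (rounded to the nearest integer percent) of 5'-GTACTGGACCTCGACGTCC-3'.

63%

Base counts: G=5, T=4, C=7, A=3
G+C = 5 + 7 = 12 out of 19 bases
%GC = 12/19 × 100 = 63.16% ≈ 63%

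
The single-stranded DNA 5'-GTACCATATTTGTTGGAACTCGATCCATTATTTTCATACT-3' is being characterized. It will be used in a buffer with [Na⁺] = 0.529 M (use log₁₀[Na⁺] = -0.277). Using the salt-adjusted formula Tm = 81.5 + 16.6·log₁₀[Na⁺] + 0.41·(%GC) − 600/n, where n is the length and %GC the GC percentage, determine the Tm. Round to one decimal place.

Length n = 40. C=8, T=17, G=5, A=10
G+C = 13, so %GC = 13/40 × 100 = 32.5%
Salt term: 16.6 × (-0.277) = -4.598
GC term: 0.41 × 32.5 = 13.325; length term: −600/40 = −15
Tm = 81.5 + (-4.598) + 13.325 − 15 = 75.227 → 75.2°C

75.2°C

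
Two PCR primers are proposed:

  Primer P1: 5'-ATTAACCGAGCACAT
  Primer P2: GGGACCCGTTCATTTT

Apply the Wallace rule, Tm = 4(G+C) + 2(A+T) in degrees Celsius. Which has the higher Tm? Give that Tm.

Primer P2, 48°C

Primer P1: A+T=9, G+C=6 → Tm = 2(9)+4(6) = 42°C
Primer P2: A+T=8, G+C=8 → Tm = 2(8)+4(8) = 48°C
42°C vs 48°C → primer P2 is higher.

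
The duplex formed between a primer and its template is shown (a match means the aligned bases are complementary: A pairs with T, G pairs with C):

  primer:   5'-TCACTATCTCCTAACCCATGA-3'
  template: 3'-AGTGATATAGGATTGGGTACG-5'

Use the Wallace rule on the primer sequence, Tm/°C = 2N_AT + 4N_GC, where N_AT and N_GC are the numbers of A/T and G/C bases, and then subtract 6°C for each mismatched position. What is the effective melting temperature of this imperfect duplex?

48°C

Primer base counts: A=6, T=6, G=1, C=8 → A+T=12, G+C=9
Perfect-match Tm = 2(12) + 4(9) = 24 + 36 = 60°C
Mismatches (positions where the bases are not complementary): 2 (at positions 8, 21)
Effective Tm = 60 − 2×6 = 60 − 12 = 48°C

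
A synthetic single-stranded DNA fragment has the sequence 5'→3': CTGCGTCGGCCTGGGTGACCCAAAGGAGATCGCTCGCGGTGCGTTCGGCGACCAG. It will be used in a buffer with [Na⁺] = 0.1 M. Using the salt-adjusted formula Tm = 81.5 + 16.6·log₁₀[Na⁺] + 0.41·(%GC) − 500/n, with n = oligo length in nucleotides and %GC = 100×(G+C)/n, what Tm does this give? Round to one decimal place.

84.1°C

Length n = 55. Base counts: T=9, G=21, C=17, A=8
G+C = 38, so %GC = 38/55 × 100 = 69.091%
Salt term: 16.6 × (-1) = -16.6
GC term: 0.41 × 69.091 = 28.327; length term: −500/55 = −9.091
Tm = 81.5 + (-16.6) + 28.327 − 9.091 = 84.136 → 84.1°C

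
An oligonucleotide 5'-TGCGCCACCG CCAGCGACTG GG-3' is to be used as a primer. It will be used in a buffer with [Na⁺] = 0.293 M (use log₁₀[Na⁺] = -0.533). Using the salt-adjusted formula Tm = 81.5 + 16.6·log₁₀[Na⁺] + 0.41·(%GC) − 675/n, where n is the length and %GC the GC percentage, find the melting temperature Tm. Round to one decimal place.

Length n = 22. Counting bases: A=3, C=9, G=8, T=2
G+C = 17, so %GC = 17/22 × 100 = 77.273%
Salt term: 16.6 × (-0.533) = -8.848
GC term: 0.41 × 77.273 = 31.682; length term: −675/22 = −30.682
Tm = 81.5 + (-8.848) + 31.682 − 30.682 = 73.652 → 73.7°C

73.7°C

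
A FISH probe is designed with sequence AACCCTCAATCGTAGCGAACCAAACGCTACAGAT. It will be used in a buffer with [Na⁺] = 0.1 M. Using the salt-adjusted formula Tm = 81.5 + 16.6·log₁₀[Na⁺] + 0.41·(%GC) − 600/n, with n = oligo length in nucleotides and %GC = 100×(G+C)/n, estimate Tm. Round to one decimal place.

Length n = 34. Counting bases: G=5, A=13, T=5, C=11
G+C = 16, so %GC = 16/34 × 100 = 47.059%
Salt term: 16.6 × (-1) = -16.6
GC term: 0.41 × 47.059 = 19.294; length term: −600/34 = −17.647
Tm = 81.5 + (-16.6) + 19.294 − 17.647 = 66.547 → 66.5°C

66.5°C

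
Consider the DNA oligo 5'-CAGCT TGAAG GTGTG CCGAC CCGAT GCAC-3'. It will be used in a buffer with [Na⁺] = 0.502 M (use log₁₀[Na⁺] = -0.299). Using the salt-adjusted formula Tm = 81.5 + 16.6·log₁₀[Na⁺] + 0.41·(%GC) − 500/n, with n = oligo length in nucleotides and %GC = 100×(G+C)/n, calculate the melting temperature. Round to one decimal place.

84.7°C

Length n = 29. Base counts: G=9, A=6, T=5, C=9
G+C = 18, so %GC = 18/29 × 100 = 62.069%
Salt term: 16.6 × (-0.299) = -4.963
GC term: 0.41 × 62.069 = 25.448; length term: −500/29 = −17.241
Tm = 81.5 + (-4.963) + 25.448 − 17.241 = 84.744 → 84.7°C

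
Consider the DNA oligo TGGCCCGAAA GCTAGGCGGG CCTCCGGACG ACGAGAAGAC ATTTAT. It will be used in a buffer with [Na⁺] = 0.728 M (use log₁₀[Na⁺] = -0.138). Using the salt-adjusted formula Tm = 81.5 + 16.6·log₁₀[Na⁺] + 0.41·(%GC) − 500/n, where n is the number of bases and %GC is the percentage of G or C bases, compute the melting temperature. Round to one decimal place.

Length n = 46. Scanning the sequence gives C=12, A=12, T=7, G=15.
G+C = 27, so %GC = 27/46 × 100 = 58.696%
Salt term: 16.6 × (-0.138) = -2.291
GC term: 0.41 × 58.696 = 24.065; length term: −500/46 = −10.87
Tm = 81.5 + (-2.291) + 24.065 − 10.87 = 92.404 → 92.4°C

92.4°C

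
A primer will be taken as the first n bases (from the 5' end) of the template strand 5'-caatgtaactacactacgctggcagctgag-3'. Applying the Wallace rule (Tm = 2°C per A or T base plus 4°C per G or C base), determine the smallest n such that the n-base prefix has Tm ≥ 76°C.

First 25 bases: CAATGTAACTACACTACGCTGGCAG → Tm = 74°C (< 76°C)
First 26 bases: CAATGTAACTACACTACGCTGGCAGC → Tm = 78°C (≥ 76°C)
Since every base adds ≥2°C, Tm only increases with n, so the threshold is first crossed at n = 26.

n = 26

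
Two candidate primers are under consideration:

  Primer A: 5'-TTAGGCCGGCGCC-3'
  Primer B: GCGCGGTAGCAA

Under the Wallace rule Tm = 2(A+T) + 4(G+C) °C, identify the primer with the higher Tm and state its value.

Primer A, 46°C

Primer A: A+T=3, G+C=10 → Tm = 2(3)+4(10) = 46°C
Primer B: A+T=4, G+C=8 → Tm = 2(4)+4(8) = 40°C
46°C vs 40°C → primer A is higher.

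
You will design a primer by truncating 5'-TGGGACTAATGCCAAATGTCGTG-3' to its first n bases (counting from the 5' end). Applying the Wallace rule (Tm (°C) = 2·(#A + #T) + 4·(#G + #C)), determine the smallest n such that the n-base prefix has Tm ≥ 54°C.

First 18 bases: TGGGACTAATGCCAAATG → Tm = 52°C (< 54°C)
First 19 bases: TGGGACTAATGCCAAATGT → Tm = 54°C (≥ 54°C)
Each additional base adds 2°C (A/T) or 4°C (G/C), so Tm is non-decreasing in n; n = 19 is the first length to reach 54°C.

n = 19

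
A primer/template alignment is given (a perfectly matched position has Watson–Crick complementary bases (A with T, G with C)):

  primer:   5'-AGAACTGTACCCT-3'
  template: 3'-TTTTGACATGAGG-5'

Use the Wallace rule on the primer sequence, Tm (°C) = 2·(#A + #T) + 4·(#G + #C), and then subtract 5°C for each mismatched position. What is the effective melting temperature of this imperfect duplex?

23°C

Primer base counts: A=4, T=3, G=2, C=4 → A+T=7, G+C=6
Perfect-match Tm = 2(7) + 4(6) = 14 + 24 = 38°C
Mismatches (positions where the bases are not complementary): 3 (at positions 2, 11, 13)
Effective Tm = 38 − 3×5 = 38 − 15 = 23°C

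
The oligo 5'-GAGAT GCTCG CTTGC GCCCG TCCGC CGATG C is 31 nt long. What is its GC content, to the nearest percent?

71%

Base counts: A=3, C=12, G=10, T=6
G+C = 10 + 12 = 22 out of 31 bases
%GC = 22/31 × 100 = 70.97% ≈ 71%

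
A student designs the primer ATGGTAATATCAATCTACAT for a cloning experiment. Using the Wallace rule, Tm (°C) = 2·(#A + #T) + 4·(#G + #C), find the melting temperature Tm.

Base counts: G=2, C=3, T=7, A=8
So N_AT = 15 and N_GC = 5.
Tm = 2(15) + 4(5) = 30 + 20 = 50°C

50°C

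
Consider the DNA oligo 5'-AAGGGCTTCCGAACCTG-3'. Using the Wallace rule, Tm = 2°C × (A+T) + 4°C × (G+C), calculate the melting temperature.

54°C

Scanning the sequence gives C=5, G=5, T=3, A=4.
So N_AT = 7 and N_GC = 10.
Tm = 2×7 + 4×10 = 54°C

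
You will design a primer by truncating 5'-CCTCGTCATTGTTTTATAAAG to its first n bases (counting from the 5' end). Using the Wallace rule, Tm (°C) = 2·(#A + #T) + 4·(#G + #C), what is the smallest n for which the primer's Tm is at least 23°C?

n = 7

First 6 bases: CCTCGT → Tm = 20°C (< 23°C)
First 7 bases: CCTCGTC → Tm = 24°C (≥ 23°C)
Each additional base adds 2°C (A/T) or 4°C (G/C), so Tm is non-decreasing in n; n = 7 is the first length to reach 23°C.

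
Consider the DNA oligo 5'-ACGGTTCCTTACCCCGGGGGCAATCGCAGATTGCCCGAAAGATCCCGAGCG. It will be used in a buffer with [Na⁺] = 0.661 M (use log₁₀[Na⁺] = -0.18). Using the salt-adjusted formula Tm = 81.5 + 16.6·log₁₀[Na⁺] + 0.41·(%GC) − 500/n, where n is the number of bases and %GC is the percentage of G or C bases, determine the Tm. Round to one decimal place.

94.4°C

Length n = 51. Counting bases: G=15, T=8, A=11, C=17
G+C = 32, so %GC = 32/51 × 100 = 62.745%
Salt term: 16.6 × (-0.18) = -2.988
GC term: 0.41 × 62.745 = 25.725; length term: −500/51 = −9.804
Tm = 81.5 + (-2.988) + 25.725 − 9.804 = 94.433 → 94.4°C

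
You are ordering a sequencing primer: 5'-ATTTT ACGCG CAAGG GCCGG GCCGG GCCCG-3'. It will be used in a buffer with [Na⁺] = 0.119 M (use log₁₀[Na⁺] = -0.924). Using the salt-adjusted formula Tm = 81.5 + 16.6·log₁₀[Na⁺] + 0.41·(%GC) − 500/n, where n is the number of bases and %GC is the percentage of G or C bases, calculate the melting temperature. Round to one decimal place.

Length n = 30. Counting bases: A=4, G=12, T=4, C=10
G+C = 22, so %GC = 22/30 × 100 = 73.333%
Salt term: 16.6 × (-0.924) = -15.338
GC term: 0.41 × 73.333 = 30.067; length term: −500/30 = −16.667
Tm = 81.5 + (-15.338) + 30.067 − 16.667 = 79.562 → 79.6°C

79.6°C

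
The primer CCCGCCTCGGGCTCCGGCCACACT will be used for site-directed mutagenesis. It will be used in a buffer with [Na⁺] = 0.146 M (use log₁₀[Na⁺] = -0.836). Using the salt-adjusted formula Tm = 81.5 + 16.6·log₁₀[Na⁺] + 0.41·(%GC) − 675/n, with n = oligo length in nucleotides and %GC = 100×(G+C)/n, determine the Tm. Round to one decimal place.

Length n = 24. A=2, G=6, C=13, T=3
G+C = 19, so %GC = 19/24 × 100 = 79.167%
Salt term: 16.6 × (-0.836) = -13.878
GC term: 0.41 × 79.167 = 32.458; length term: −675/24 = −28.125
Tm = 81.5 + (-13.878) + 32.458 − 28.125 = 71.955 → 72.0°C

72.0°C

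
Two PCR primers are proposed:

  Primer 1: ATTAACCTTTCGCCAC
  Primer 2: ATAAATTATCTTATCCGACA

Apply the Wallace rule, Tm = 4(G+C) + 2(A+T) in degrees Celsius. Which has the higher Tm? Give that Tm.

Primer 1: A+T=9, G+C=7 → Tm = 2(9)+4(7) = 46°C
Primer 2: A+T=15, G+C=5 → Tm = 2(15)+4(5) = 50°C
46°C vs 50°C → primer 2 is higher.

Primer 2, 50°C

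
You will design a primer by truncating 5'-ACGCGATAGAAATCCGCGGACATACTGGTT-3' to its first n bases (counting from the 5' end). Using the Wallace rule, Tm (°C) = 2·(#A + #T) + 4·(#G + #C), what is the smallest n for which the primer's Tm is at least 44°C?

First 14 bases: ACGCGATAGAAATC → Tm = 40°C (< 44°C)
First 15 bases: ACGCGATAGAAATCC → Tm = 44°C (≥ 44°C)
Since every base adds ≥2°C, Tm only increases with n, so the threshold is first crossed at n = 15.

n = 15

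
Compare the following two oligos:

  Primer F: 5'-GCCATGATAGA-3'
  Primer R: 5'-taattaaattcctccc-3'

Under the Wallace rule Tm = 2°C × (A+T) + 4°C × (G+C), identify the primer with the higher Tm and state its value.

Primer R, 42°C

Primer F: A+T=6, G+C=5 → Tm = 2(6)+4(5) = 32°C
Primer R: A+T=11, G+C=5 → Tm = 2(11)+4(5) = 42°C
32°C vs 42°C → primer R is higher.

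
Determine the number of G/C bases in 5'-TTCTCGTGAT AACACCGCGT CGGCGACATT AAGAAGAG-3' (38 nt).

19

Counting bases: T=8, C=9, G=10, A=11
G+C = 10 + 9 = 19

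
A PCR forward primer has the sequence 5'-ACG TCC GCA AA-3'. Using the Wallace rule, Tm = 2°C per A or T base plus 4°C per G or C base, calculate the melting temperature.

34°C

A=4, C=4, G=2, T=1
So N_AT = 5 and N_GC = 6.
Tm = 4·6 + 2·5 = 24 + 10 = 34°C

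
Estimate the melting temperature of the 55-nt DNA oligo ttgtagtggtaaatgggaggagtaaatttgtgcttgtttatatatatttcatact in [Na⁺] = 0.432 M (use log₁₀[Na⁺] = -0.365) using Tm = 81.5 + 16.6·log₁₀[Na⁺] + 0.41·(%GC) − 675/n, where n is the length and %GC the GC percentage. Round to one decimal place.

Length n = 55. T=24, G=13, C=3, A=15
G+C = 16, so %GC = 16/55 × 100 = 29.091%
Salt term: 16.6 × (-0.365) = -6.059
GC term: 0.41 × 29.091 = 11.927; length term: −675/55 = −12.273
Tm = 81.5 + (-6.059) + 11.927 − 12.273 = 75.095 → 75.1°C

75.1°C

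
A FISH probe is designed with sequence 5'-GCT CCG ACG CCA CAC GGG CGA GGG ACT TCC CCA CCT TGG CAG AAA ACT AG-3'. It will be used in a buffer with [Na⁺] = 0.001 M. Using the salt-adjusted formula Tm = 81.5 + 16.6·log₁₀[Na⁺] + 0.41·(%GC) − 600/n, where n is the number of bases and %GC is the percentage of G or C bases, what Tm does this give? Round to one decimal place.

45.9°C

Length n = 50. Scanning the sequence gives G=14, C=18, A=12, T=6.
G+C = 32, so %GC = 32/50 × 100 = 64%
Salt term: 16.6 × (-3) = -49.8
GC term: 0.41 × 64 = 26.24; length term: −600/50 = −12
Tm = 81.5 + (-49.8) + 26.24 − 12 = 45.94 → 45.9°C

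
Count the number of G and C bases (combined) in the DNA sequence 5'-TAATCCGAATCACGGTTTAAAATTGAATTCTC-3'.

Base counts: T=11, A=11, C=6, G=4
G+C = 4 + 6 = 10

10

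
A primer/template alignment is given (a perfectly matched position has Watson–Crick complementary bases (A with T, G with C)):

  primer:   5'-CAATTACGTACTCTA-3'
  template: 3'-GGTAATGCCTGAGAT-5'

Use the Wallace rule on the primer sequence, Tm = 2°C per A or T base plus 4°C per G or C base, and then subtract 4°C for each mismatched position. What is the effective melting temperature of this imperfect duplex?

32°C

Primer base counts: A=5, T=5, G=1, C=4 → A+T=10, G+C=5
Perfect-match Tm = 2(10) + 4(5) = 20 + 20 = 40°C
Mismatches (positions where the bases are not complementary): 2 (at positions 2, 9)
Effective Tm = 40 − 2×4 = 40 − 8 = 32°C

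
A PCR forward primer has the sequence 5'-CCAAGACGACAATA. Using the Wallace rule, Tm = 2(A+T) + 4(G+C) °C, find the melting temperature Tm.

Base counts: A=7, C=4, G=2, T=1
A+T = 8, G+C = 6
Tm = 2(8) + 4(6) = 16 + 24 = 40°C

40°C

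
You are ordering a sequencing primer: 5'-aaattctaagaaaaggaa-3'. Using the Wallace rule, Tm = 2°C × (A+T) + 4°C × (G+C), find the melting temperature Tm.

Counting bases: A=11, C=1, T=3, G=3
A+T = 14, G+C = 4
Tm = 4·4 + 2·14 = 16 + 28 = 44°C

44°C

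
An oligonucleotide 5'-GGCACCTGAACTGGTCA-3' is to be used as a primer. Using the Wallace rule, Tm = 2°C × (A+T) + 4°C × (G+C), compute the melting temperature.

Counting bases: T=3, A=4, C=5, G=5
AT pairs contribute 7, GC pairs contribute 10.
Tm = 2(7) + 4(10) = 14 + 40 = 54°C

54°C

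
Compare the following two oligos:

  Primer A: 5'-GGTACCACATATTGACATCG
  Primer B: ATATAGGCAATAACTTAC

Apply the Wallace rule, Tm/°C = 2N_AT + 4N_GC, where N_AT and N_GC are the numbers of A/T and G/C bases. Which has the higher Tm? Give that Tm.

Primer A: A+T=11, G+C=9 → Tm = 2(11)+4(9) = 58°C
Primer B: A+T=13, G+C=5 → Tm = 2(13)+4(5) = 46°C
58°C vs 46°C → primer A is higher.

Primer A, 58°C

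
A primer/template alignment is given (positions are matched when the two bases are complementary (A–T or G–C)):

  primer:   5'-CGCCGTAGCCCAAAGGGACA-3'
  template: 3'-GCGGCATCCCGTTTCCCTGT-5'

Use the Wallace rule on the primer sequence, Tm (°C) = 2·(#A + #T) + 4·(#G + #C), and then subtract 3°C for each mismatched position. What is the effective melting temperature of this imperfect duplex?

60°C

Primer base counts: A=6, T=1, G=6, C=7 → A+T=7, G+C=13
Perfect-match Tm = 2(7) + 4(13) = 14 + 52 = 66°C
Mismatches (positions where the bases are not complementary): 2 (at positions 9, 10)
Effective Tm = 66 − 2×3 = 66 − 6 = 60°C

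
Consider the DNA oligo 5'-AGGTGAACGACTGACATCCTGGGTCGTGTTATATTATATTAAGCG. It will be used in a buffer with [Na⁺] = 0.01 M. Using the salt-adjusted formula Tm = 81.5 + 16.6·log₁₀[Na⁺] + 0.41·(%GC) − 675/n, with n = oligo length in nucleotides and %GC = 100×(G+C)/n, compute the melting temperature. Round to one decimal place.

50.6°C

Length n = 45. Scanning the sequence gives C=7, G=12, T=14, A=12.
G+C = 19, so %GC = 19/45 × 100 = 42.222%
Salt term: 16.6 × (-2) = -33.2
GC term: 0.41 × 42.222 = 17.311; length term: −675/45 = −15
Tm = 81.5 + (-33.2) + 17.311 − 15 = 50.611 → 50.6°C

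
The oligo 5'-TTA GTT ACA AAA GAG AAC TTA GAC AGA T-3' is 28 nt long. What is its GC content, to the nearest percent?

29%

Scanning the sequence gives G=5, T=7, C=3, A=13.
G+C = 5 + 3 = 8 out of 28 bases
%GC = 8/28 × 100 = 28.57% ≈ 29%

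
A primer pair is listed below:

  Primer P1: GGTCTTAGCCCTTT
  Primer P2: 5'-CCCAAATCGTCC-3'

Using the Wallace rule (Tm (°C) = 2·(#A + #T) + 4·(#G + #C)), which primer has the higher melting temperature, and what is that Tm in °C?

Primer P1: A+T=7, G+C=7 → Tm = 2(7)+4(7) = 42°C
Primer P2: A+T=5, G+C=7 → Tm = 2(5)+4(7) = 38°C
42°C vs 38°C → primer P1 is higher.

Primer P1, 42°C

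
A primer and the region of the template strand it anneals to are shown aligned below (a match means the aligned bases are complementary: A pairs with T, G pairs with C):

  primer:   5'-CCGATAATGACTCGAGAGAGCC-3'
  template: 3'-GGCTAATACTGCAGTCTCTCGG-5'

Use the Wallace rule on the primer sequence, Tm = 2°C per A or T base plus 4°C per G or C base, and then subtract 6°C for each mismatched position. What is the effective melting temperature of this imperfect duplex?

Primer base counts: A=7, T=3, G=6, C=6 → A+T=10, G+C=12
Perfect-match Tm = 2(10) + 4(12) = 20 + 48 = 68°C
Mismatches (positions where the bases are not complementary): 4 (at positions 6, 12, 13, 14)
Effective Tm = 68 − 4×6 = 68 − 24 = 44°C

44°C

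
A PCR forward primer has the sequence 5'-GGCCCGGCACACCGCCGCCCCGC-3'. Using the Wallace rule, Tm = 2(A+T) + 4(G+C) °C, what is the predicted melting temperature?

88°C

Base counts: C=14, T=0, G=7, A=2
So N_AT = 2 and N_GC = 21.
Tm = 2(2) + 4(21) = 4 + 84 = 88°C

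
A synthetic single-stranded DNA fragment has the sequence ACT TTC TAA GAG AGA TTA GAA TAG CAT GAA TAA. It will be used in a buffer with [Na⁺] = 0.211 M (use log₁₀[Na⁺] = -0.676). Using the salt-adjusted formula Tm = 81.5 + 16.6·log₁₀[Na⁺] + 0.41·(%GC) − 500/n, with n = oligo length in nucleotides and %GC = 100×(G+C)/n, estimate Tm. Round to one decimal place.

Length n = 33. A=15, G=6, T=9, C=3
G+C = 9, so %GC = 9/33 × 100 = 27.273%
Salt term: 16.6 × (-0.676) = -11.222
GC term: 0.41 × 27.273 = 11.182; length term: −500/33 = −15.152
Tm = 81.5 + (-11.222) + 11.182 − 15.152 = 66.308 → 66.3°C

66.3°C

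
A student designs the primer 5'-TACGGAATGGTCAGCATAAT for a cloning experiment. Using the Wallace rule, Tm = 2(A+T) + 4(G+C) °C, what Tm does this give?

56°C

Scanning the sequence gives G=5, A=7, T=5, C=3.
AT pairs contribute 12, GC pairs contribute 8.
Tm = 2×12 + 4×8 = 56°C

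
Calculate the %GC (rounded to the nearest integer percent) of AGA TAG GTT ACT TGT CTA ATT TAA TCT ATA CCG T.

Counting bases: C=5, A=10, T=14, G=5
G+C = 5 + 5 = 10 out of 34 bases
%GC = 10/34 × 100 = 29.41% ≈ 29%

29%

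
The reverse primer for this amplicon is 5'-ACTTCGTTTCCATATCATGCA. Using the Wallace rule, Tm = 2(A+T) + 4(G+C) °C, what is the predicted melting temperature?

58°C

Counting bases: T=8, G=2, C=6, A=5
A+T = 13, G+C = 8
Tm = 4·8 + 2·13 = 32 + 26 = 58°C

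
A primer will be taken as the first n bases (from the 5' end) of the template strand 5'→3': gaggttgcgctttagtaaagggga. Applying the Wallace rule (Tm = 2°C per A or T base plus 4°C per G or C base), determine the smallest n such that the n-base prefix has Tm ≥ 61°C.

First 20 bases: GAGGTTGCGCTTTAGTAAAG → Tm = 58°C (< 61°C)
First 21 bases: GAGGTTGCGCTTTAGTAAAGG → Tm = 62°C (≥ 61°C)
Each additional base adds 2°C (A/T) or 4°C (G/C), so Tm is non-decreasing in n; n = 21 is the first length to reach 61°C.

n = 21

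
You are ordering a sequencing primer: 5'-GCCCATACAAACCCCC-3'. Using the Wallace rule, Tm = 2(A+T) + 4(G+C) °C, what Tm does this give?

52°C

Scanning the sequence gives A=5, C=9, T=1, G=1.
So N_AT = 6 and N_GC = 10.
Tm = 2×6 + 4×10 = 52°C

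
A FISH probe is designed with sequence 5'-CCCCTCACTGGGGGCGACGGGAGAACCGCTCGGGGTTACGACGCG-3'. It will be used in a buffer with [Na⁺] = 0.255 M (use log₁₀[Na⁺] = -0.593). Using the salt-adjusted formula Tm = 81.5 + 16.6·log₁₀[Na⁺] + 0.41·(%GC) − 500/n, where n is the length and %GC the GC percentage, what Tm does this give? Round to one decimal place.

90.6°C

Length n = 45. Scanning the sequence gives A=7, T=5, G=18, C=15.
G+C = 33, so %GC = 33/45 × 100 = 73.333%
Salt term: 16.6 × (-0.593) = -9.844
GC term: 0.41 × 73.333 = 30.067; length term: −500/45 = −11.111
Tm = 81.5 + (-9.844) + 30.067 − 11.111 = 90.612 → 90.6°C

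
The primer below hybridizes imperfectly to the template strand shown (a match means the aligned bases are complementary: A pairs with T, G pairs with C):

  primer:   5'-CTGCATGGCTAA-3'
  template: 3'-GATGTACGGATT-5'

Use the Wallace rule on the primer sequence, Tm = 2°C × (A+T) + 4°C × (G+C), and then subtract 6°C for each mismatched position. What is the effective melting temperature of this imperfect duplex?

Primer base counts: A=3, T=3, G=3, C=3 → A+T=6, G+C=6
Perfect-match Tm = 2(6) + 4(6) = 12 + 24 = 36°C
Mismatches (positions where the bases are not complementary): 2 (at positions 3, 8)
Effective Tm = 36 − 2×6 = 36 − 12 = 24°C

24°C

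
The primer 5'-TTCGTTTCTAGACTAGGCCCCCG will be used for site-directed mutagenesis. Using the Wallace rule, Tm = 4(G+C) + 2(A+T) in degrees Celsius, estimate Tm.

72°C

Base counts: T=7, C=8, G=5, A=3
AT pairs contribute 10, GC pairs contribute 13.
Tm = 2(10) + 4(13) = 20 + 52 = 72°C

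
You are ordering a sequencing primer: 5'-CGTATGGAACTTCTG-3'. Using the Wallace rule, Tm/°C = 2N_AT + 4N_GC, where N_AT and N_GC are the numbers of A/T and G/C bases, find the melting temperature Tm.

T=5, G=4, A=3, C=3
So N_AT = 8 and N_GC = 7.
Tm = 2×8 + 4×7 = 44°C

44°C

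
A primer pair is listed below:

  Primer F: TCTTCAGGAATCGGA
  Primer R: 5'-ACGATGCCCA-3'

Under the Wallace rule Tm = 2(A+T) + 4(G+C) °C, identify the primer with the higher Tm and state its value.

Primer F, 44°C

Primer F: A+T=8, G+C=7 → Tm = 2(8)+4(7) = 44°C
Primer R: A+T=4, G+C=6 → Tm = 2(4)+4(6) = 32°C
44°C vs 32°C → primer F is higher.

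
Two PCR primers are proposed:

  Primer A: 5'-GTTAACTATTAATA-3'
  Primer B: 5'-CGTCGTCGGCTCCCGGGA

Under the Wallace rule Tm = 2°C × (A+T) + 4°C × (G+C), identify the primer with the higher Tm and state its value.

Primer B, 64°C

Primer A: A+T=12, G+C=2 → Tm = 2(12)+4(2) = 32°C
Primer B: A+T=4, G+C=14 → Tm = 2(4)+4(14) = 64°C
32°C vs 64°C → primer B is higher.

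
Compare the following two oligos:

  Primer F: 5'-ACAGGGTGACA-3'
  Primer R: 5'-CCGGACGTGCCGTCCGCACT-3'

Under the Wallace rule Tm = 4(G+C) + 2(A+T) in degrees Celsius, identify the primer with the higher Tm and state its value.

Primer F: A+T=5, G+C=6 → Tm = 2(5)+4(6) = 34°C
Primer R: A+T=5, G+C=15 → Tm = 2(5)+4(15) = 70°C
34°C vs 70°C → primer R is higher.

Primer R, 70°C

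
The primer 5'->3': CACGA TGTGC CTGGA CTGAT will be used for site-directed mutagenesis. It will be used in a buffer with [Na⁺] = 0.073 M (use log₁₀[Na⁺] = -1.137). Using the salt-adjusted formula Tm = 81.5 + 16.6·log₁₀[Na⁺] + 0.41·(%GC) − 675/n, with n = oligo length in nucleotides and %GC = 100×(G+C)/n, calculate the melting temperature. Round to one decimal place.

51.4°C

Length n = 20. Scanning the sequence gives T=5, G=6, A=4, C=5.
G+C = 11, so %GC = 11/20 × 100 = 55%
Salt term: 16.6 × (-1.137) = -18.874
GC term: 0.41 × 55 = 22.55; length term: −675/20 = −33.75
Tm = 81.5 + (-18.874) + 22.55 − 33.75 = 51.426 → 51.4°C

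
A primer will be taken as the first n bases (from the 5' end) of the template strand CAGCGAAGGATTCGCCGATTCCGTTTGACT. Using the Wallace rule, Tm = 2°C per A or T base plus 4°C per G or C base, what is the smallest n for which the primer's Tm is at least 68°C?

First 21 bases: CAGCGAAGGATTCGCCGATTC → Tm = 66°C (< 68°C)
First 22 bases: CAGCGAAGGATTCGCCGATTCC → Tm = 70°C (≥ 68°C)
Each additional base adds 2°C (A/T) or 4°C (G/C), so Tm is non-decreasing in n; n = 22 is the first length to reach 68°C.

n = 22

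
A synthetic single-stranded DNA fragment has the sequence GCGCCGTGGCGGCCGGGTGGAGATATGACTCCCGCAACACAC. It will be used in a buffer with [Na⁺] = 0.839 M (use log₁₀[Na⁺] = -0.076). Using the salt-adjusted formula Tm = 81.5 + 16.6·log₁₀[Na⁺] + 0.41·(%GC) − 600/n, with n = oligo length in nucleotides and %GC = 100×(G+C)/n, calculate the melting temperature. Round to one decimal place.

94.3°C

Length n = 42. Base counts: A=8, G=15, T=5, C=14
G+C = 29, so %GC = 29/42 × 100 = 69.048%
Salt term: 16.6 × (-0.076) = -1.262
GC term: 0.41 × 69.048 = 28.31; length term: −600/42 = −14.286
Tm = 81.5 + (-1.262) + 28.31 − 14.286 = 94.262 → 94.3°C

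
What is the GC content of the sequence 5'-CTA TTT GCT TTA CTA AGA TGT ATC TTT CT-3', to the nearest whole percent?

Counting bases: C=5, T=15, A=6, G=3
G+C = 3 + 5 = 8 out of 29 bases
%GC = 8/29 × 100 = 27.59% ≈ 28%

28%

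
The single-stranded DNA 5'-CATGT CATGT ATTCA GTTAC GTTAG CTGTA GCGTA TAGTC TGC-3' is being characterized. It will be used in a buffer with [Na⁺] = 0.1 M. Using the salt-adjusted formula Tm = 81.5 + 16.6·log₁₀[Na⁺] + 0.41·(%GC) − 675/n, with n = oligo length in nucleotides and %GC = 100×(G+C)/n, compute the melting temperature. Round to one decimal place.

66.4°C

Length n = 43. A=9, C=8, T=16, G=10
G+C = 18, so %GC = 18/43 × 100 = 41.86%
Salt term: 16.6 × (-1) = -16.6
GC term: 0.41 × 41.86 = 17.163; length term: −675/43 = −15.698
Tm = 81.5 + (-16.6) + 17.163 − 15.698 = 66.365 → 66.4°C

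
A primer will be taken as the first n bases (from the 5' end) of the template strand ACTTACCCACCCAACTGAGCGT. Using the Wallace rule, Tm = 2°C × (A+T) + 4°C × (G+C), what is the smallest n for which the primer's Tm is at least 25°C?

n = 9

First 8 bases: ACTTACCC → Tm = 24°C (< 25°C)
First 9 bases: ACTTACCCA → Tm = 26°C (≥ 25°C)
Since every base adds ≥2°C, Tm only increases with n, so the threshold is first crossed at n = 9.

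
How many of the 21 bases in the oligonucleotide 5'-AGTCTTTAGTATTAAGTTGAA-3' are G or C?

Base counts: A=7, G=4, C=1, T=9
Total G or C: 4 + 1 = 5

5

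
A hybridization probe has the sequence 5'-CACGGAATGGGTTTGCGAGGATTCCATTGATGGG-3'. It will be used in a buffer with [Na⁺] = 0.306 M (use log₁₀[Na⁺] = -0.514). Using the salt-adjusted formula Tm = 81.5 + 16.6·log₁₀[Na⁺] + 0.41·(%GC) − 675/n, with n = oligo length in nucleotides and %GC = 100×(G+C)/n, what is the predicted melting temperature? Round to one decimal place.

Length n = 34. A=7, G=13, C=5, T=9
G+C = 18, so %GC = 18/34 × 100 = 52.941%
Salt term: 16.6 × (-0.514) = -8.532
GC term: 0.41 × 52.941 = 21.706; length term: −675/34 = −19.853
Tm = 81.5 + (-8.532) + 21.706 − 19.853 = 74.821 → 74.8°C

74.8°C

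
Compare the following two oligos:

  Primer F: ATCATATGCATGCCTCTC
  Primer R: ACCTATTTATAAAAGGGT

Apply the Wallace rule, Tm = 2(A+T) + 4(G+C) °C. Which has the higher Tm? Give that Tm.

Primer F: A+T=10, G+C=8 → Tm = 2(10)+4(8) = 52°C
Primer R: A+T=13, G+C=5 → Tm = 2(13)+4(5) = 46°C
52°C vs 46°C → primer F is higher.

Primer F, 52°C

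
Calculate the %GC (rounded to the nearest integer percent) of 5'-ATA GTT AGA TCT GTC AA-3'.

Counting bases: G=3, A=6, T=6, C=2
G+C = 3 + 2 = 5 out of 17 bases
%GC = 5/17 × 100 = 29.41% ≈ 29%

29%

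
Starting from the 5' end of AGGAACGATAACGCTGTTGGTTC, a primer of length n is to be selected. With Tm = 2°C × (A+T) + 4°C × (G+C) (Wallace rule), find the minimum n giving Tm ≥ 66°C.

First 22 bases: AGGAACGATAACGCTGTTGGTT → Tm = 64°C (< 66°C)
First 23 bases: AGGAACGATAACGCTGTTGGTTC → Tm = 68°C (≥ 66°C)
Each additional base adds 2°C (A/T) or 4°C (G/C), so Tm is non-decreasing in n; n = 23 is the first length to reach 66°C.

n = 23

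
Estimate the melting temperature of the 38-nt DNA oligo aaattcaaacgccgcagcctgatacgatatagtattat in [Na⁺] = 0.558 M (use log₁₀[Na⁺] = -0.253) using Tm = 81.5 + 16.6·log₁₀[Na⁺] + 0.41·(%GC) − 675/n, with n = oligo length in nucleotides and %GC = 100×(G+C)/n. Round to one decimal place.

Length n = 38. Scanning the sequence gives A=14, T=10, C=8, G=6.
G+C = 14, so %GC = 14/38 × 100 = 36.842%
Salt term: 16.6 × (-0.253) = -4.2
GC term: 0.41 × 36.842 = 15.105; length term: −675/38 = −17.763
Tm = 81.5 + (-4.2) + 15.105 − 17.763 = 74.642 → 74.6°C

74.6°C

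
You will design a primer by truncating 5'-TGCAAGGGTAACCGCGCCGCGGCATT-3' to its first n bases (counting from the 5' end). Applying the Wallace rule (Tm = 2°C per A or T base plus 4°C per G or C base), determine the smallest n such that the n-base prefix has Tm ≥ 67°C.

n = 20

First 19 bases: TGCAAGGGTAACCGCGCCG → Tm = 64°C (< 67°C)
First 20 bases: TGCAAGGGTAACCGCGCCGC → Tm = 68°C (≥ 67°C)
Since every base adds ≥2°C, Tm only increases with n, so the threshold is first crossed at n = 20.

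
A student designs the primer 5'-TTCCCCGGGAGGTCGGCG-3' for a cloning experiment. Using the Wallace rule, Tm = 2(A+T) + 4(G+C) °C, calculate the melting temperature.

Counting bases: T=3, G=8, A=1, C=6
So N_AT = 4 and N_GC = 14.
Tm = 4·14 + 2·4 = 56 + 8 = 64°C

64°C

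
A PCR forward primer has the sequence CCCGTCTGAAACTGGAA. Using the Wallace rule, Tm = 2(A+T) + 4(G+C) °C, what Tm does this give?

Scanning the sequence gives G=4, A=5, T=3, C=5.
AT pairs contribute 8, GC pairs contribute 9.
Tm = 4·9 + 2·8 = 36 + 16 = 52°C

52°C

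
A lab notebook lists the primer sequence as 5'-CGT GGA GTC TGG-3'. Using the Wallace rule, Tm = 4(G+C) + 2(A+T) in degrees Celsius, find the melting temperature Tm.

40°C

Counting bases: A=1, T=3, G=6, C=2
So N_AT = 4 and N_GC = 8.
Tm = 4·8 + 2·4 = 32 + 8 = 40°C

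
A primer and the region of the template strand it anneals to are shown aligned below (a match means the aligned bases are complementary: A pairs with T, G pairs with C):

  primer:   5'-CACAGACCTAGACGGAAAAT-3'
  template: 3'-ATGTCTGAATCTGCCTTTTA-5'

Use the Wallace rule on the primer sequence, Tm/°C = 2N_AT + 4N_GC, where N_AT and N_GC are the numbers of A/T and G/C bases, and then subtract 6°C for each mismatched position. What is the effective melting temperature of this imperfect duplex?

Primer base counts: A=9, T=2, G=4, C=5 → A+T=11, G+C=9
Perfect-match Tm = 2(11) + 4(9) = 22 + 36 = 58°C
Mismatches (positions where the bases are not complementary): 2 (at positions 1, 8)
Effective Tm = 58 − 2×6 = 58 − 12 = 46°C

46°C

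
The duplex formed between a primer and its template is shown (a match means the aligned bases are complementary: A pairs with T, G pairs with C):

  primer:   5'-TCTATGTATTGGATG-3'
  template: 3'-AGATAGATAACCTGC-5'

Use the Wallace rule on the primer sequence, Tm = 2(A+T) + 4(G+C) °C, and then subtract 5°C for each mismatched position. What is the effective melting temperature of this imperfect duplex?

Primer base counts: A=3, T=7, G=4, C=1 → A+T=10, G+C=5
Perfect-match Tm = 2(10) + 4(5) = 20 + 20 = 40°C
Mismatches (positions where the bases are not complementary): 2 (at positions 6, 14)
Effective Tm = 40 − 2×5 = 40 − 10 = 30°C

30°C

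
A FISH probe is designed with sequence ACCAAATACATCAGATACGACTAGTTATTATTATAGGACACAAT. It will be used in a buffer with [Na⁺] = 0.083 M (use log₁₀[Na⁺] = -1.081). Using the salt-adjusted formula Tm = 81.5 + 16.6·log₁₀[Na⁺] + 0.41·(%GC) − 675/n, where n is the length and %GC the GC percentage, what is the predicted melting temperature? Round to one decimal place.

60.3°C

Length n = 44. Scanning the sequence gives A=19, C=8, G=5, T=12.
G+C = 13, so %GC = 13/44 × 100 = 29.545%
Salt term: 16.6 × (-1.081) = -17.945
GC term: 0.41 × 29.545 = 12.113; length term: −675/44 = −15.341
Tm = 81.5 + (-17.945) + 12.113 − 15.341 = 60.327 → 60.3°C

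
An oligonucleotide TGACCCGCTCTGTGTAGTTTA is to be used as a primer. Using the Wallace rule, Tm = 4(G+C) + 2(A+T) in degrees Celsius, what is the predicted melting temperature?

62°C

T=8, G=5, C=5, A=3
So N_AT = 11 and N_GC = 10.
Tm = 2(11) + 4(10) = 22 + 40 = 62°C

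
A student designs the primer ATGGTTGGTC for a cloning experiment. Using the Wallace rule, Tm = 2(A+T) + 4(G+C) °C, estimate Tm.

C=1, T=4, G=4, A=1
So N_AT = 5 and N_GC = 5.
Tm = 4·5 + 2·5 = 20 + 10 = 30°C

30°C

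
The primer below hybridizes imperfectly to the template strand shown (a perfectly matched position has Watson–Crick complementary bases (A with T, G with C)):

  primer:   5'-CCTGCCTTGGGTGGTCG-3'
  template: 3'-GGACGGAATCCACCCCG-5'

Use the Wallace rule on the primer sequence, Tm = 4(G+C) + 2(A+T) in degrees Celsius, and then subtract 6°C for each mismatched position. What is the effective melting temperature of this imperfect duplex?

34°C

Primer base counts: A=0, T=5, G=7, C=5 → A+T=5, G+C=12
Perfect-match Tm = 2(5) + 4(12) = 10 + 48 = 58°C
Mismatches (positions where the bases are not complementary): 4 (at positions 9, 15, 16, 17)
Effective Tm = 58 − 4×6 = 58 − 24 = 34°C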